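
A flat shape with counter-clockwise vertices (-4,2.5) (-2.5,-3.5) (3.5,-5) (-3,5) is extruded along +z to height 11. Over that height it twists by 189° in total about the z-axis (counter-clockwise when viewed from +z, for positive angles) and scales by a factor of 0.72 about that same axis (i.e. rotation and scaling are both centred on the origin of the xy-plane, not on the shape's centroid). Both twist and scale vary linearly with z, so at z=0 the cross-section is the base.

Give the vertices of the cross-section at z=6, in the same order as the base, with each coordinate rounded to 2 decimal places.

Cross-section at z=6: (-1.30,-3.78) (3.37,-1.39) (3.45,3.85) (-3.55,-3.44)

t = z/height = 6/11 = 0.545455
s = 1 + (scale-1)·z/height = 1 + (0.72-1)·6/11 = 0.847273
θ = twist·z/height = 189°·6/11 = 103.0909° = 1.799276 rad
cos θ = -0.226497, sin θ = 0.974012 (intermediates below are computed at full precision and shown rounded to 5 d.p.)
v1: (-4,2.5) → rotate → (-1.52904,-4.46229) → ×s → (-1.29552,-3.78078) → (-1.30,-3.78)
v2: (-2.5,-3.5) → rotate → (3.97528,-1.64229) → ×s → (3.36815,-1.39147) → (3.37,-1.39)
v3: (3.5,-5) → rotate → (4.07732,4.54153) → ×s → (3.45460,3.84791) → (3.45,3.85)
v4: (-3,5) → rotate → (-4.19057,-4.05452) → ×s → (-3.55056,-3.43528) → (-3.55,-3.44)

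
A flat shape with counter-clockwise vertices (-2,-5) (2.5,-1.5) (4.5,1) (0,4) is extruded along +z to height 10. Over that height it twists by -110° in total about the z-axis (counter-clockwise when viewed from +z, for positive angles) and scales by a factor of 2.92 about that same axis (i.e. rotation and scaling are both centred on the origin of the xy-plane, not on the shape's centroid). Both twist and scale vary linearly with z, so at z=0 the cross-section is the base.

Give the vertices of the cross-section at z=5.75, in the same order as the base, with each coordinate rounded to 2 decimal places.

Cross-section at z=5.75: (-11.29,-0.98) (-0.45,-6.12) (6.14,-7.51) (7.52,3.79)

t = z/height = 5.75/10 = 0.575
s = 1 + (scale-1)·z/height = 1 + (2.92-1)·5.75/10 = 2.104000
θ = twist·z/height = -110°·5.75/10 = -63.2500° = -1.103921 rad
cos θ = 0.450098, sin θ = -0.892979 (intermediates below are computed at full precision and shown rounded to 5 d.p.)
v1: (-2,-5) → rotate → (-5.36509,-0.46453) → ×s → (-11.28815,-0.97738) → (-11.29,-0.98)
v2: (2.5,-1.5) → rotate → (-0.21422,-2.90760) → ×s → (-0.45072,-6.11758) → (-0.45,-6.12)
v3: (4.5,1) → rotate → (2.91842,-3.56831) → ×s → (6.14036,-7.50772) → (6.14,-7.51)
v4: (0,4) → rotate → (3.57192,1.80039) → ×s → (7.51531,3.78803) → (7.52,3.79)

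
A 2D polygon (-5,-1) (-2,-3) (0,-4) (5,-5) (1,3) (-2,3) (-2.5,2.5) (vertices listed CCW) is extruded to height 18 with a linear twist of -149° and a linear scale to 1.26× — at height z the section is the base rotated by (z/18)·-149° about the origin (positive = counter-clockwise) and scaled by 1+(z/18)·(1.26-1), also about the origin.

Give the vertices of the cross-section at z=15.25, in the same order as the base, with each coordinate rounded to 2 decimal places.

Cross-section at z=15.25: (2.62,5.64) (-1.51,4.13) (-3.94,2.89) (-8.53,-1.31) (2.23,-3.15) (4.40,-0.20) (4.26,0.66)

t = z/height = 15.25/18 = 0.847222
s = 1 + (scale-1)·z/height = 1 + (1.26-1)·15.25/18 = 1.220278
θ = twist·z/height = -149°·15.25/18 = -126.2361° = -2.203236 rad
cos θ = -0.591114, sin θ = -0.806588 (intermediates below are computed at full precision and shown rounded to 5 d.p.)
v1: (-5,-1) → rotate → (2.14898,4.62405) → ×s → (2.62236,5.64263) → (2.62,5.64)
v2: (-2,-3) → rotate → (-1.23754,3.38652) → ×s → (-1.51014,4.13249) → (-1.51,4.13)
v3: (0,-4) → rotate → (-3.22635,2.36446) → ×s → (-3.93705,2.88529) → (-3.94,2.89)
v4: (5,-5) → rotate → (-6.98851,-1.07737) → ×s → (-8.52792,-1.31469) → (-8.53,-1.31)
v5: (1,3) → rotate → (1.82865,-2.57993) → ×s → (2.23146,-3.14823) → (2.23,-3.15)
v6: (-2,3) → rotate → (3.60199,-0.16017) → ×s → (4.39543,-0.19545) → (4.40,-0.20)
v7: (-2.5,2.5) → rotate → (3.49426,0.53868) → ×s → (4.26396,0.65734) → (4.26,0.66)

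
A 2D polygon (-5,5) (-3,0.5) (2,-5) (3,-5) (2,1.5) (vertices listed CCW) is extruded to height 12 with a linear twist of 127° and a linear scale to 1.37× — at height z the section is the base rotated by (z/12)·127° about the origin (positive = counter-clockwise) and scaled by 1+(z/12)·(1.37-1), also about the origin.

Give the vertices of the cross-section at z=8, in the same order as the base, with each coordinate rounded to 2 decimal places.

t = z/height = 8/12 = 0.666667
s = 1 + (scale-1)·z/height = 1 + (1.37-1)·8/12 = 1.246667
θ = twist·z/height = 127°·8/12 = 84.6667° = 1.477712 rad
cos θ = 0.092950, sin θ = 0.995671 (intermediates below are computed at full precision and shown rounded to 5 d.p.)
v1: (-5,5) → rotate → (-5.44310,-4.51360) → ×s → (-6.78574,-5.62696) → (-6.79,-5.63)
v2: (-3,0.5) → rotate → (-0.77668,-2.94054) → ×s → (-0.96827,-3.66587) → (-0.97,-3.67)
v3: (2,-5) → rotate → (5.16425,1.52659) → ×s → (6.43810,1.90315) → (6.44,1.90)
v4: (3,-5) → rotate → (5.25720,2.52226) → ×s → (6.55398,3.14442) → (6.55,3.14)
v5: (2,1.5) → rotate → (-1.30761,2.13077) → ×s → (-1.63015,2.65636) → (-1.63,2.66)

Cross-section at z=8: (-6.79,-5.63) (-0.97,-3.67) (6.44,1.90) (6.55,3.14) (-1.63,2.66)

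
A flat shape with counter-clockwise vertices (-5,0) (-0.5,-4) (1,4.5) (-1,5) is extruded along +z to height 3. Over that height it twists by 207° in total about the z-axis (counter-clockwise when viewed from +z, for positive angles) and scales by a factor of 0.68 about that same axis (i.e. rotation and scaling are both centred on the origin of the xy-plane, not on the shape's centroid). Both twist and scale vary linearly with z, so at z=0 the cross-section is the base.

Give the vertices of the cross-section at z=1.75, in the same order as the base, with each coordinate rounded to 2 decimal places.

Cross-section at z=1.75: (2.08,-3.49) (3.00,1.31) (-3.56,-1.17) (-3.08,-2.78)

t = z/height = 1.75/3 = 0.583333
s = 1 + (scale-1)·z/height = 1 + (0.68-1)·1.75/3 = 0.813333
θ = twist·z/height = 207°·1.75/3 = 120.7500° = 2.107485 rad
cos θ = -0.511293, sin θ = 0.859406 (intermediates below are computed at full precision and shown rounded to 5 d.p.)
v1: (-5,0) → rotate → (2.55647,-4.29703) → ×s → (2.07926,-3.49492) → (2.08,-3.49)
v2: (-0.5,-4) → rotate → (3.69327,1.61547) → ×s → (3.00386,1.31391) → (3.00,1.31)
v3: (1,4.5) → rotate → (-4.37862,-1.44141) → ×s → (-3.56128,-1.17235) → (-3.56,-1.17)
v4: (-1,5) → rotate → (-3.78574,-3.41587) → ×s → (-3.07907,-2.77824) → (-3.08,-2.78)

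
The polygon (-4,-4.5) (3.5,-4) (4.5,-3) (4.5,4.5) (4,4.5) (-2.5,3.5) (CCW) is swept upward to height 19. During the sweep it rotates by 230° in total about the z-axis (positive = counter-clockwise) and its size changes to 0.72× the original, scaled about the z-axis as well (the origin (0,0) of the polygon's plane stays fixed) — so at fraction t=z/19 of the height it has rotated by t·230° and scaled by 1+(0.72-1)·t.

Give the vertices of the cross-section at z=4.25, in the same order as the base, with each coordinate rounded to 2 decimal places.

Cross-section at z=4.25: (0.96,-5.56) (4.98,0.23) (4.83,1.55) (-0.67,5.93) (-0.96,5.56) (-4.03,0.21)

t = z/height = 4.25/19 = 0.223684
s = 1 + (scale-1)·z/height = 1 + (0.72-1)·4.25/19 = 0.937368
θ = twist·z/height = 230°·4.25/19 = 51.4474° = 0.897926 rad
cos θ = 0.623233, sin θ = 0.782036 (intermediates below are computed at full precision and shown rounded to 5 d.p.)
v1: (-4,-4.5) → rotate → (1.02623,-5.93269) → ×s → (0.96195,-5.56112) → (0.96,-5.56)
v2: (3.5,-4) → rotate → (5.30946,0.24419) → ×s → (4.97692,0.22890) → (4.98,0.23)
v3: (4.5,-3) → rotate → (5.15066,1.64946) → ×s → (4.82806,1.54615) → (4.83,1.55)
v4: (4.5,4.5) → rotate → (-0.71461,6.32371) → ×s → (-0.66985,5.92765) → (-0.67,5.93)
v5: (4,4.5) → rotate → (-1.02623,5.93269) → ×s → (-0.96195,5.56112) → (-0.96,5.56)
v6: (-2.5,3.5) → rotate → (-4.29521,0.22623) → ×s → (-4.02619,0.21206) → (-4.03,0.21)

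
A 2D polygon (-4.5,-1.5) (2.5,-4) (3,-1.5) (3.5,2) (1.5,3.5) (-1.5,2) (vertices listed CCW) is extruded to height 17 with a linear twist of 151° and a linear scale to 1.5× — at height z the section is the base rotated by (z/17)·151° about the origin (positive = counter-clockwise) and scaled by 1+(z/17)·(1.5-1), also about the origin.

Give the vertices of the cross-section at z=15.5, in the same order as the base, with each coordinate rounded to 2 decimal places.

Cross-section at z=15.5: (6.31,-2.80) (1.23,6.76) (-1.76,4.56) (-5.73,1.28) (-5.05,-2.30) (-0.35,-3.62)

t = z/height = 15.5/17 = 0.911765
s = 1 + (scale-1)·z/height = 1 + (1.5-1)·15.5/17 = 1.455882
θ = twist·z/height = 151°·15.5/17 = 137.6765° = 2.402908 rad
cos θ = -0.739355, sin θ = 0.673316 (intermediates below are computed at full precision and shown rounded to 5 d.p.)
v1: (-4.5,-1.5) → rotate → (4.33707,-1.92089) → ×s → (6.31426,-2.79659) → (6.31,-2.80)
v2: (2.5,-4) → rotate → (0.84488,4.64071) → ×s → (1.23004,6.75633) → (1.23,6.76)
v3: (3,-1.5) → rotate → (-1.20809,3.12898) → ×s → (-1.75884,4.55543) → (-1.76,4.56)
v4: (3.5,2) → rotate → (-3.93437,0.87790) → ×s → (-5.72799,1.27812) → (-5.73,1.28)
v5: (1.5,3.5) → rotate → (-3.46564,-1.57777) → ×s → (-5.04556,-2.29704) → (-5.05,-2.30)
v6: (-1.5,2) → rotate → (-0.23760,-2.48868) → ×s → (-0.34592,-3.62323) → (-0.35,-3.62)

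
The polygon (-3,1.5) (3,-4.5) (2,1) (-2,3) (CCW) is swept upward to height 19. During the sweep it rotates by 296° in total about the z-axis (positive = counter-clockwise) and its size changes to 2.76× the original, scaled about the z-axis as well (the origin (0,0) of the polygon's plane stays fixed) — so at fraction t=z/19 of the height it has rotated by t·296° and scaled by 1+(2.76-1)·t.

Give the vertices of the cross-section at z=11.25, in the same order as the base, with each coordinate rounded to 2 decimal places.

Cross-section at z=11.25: (5.85,-3.56) (-5.35,9.66) (-4.24,-1.70) (3.56,-6.44)

t = z/height = 11.25/19 = 0.592105
s = 1 + (scale-1)·z/height = 1 + (2.76-1)·11.25/19 = 2.042105
θ = twist·z/height = 296°·11.25/19 = 175.2632° = 3.058919 rad
cos θ = -0.996584, sin θ = 0.082579 (intermediates below are computed at full precision and shown rounded to 5 d.p.)
v1: (-3,1.5) → rotate → (2.86588,-1.74261) → ×s → (5.85244,-3.55860) → (5.85,-3.56)
v2: (3,-4.5) → rotate → (-2.61815,4.73237) → ×s → (-5.34653,9.66399) → (-5.35,9.66)
v3: (2,1) → rotate → (-2.07575,-0.83143) → ×s → (-4.23890,-1.69786) → (-4.24,-1.70)
v4: (-2,3) → rotate → (1.74543,-3.15491) → ×s → (3.56435,-6.44266) → (3.56,-6.44)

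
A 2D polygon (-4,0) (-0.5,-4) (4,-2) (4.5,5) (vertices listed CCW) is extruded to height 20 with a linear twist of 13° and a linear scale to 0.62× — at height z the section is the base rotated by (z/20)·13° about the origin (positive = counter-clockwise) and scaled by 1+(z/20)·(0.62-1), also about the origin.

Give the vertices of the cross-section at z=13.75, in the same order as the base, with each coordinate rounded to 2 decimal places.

t = z/height = 13.75/20 = 0.6875
s = 1 + (scale-1)·z/height = 1 + (0.62-1)·13.75/20 = 0.738750
θ = twist·z/height = 13°·13.75/20 = 8.9375° = 0.155989 rad
cos θ = 0.987858, sin θ = 0.155357 (intermediates below are computed at full precision and shown rounded to 5 d.p.)
v1: (-4,0) → rotate → (-3.95143,-0.62143) → ×s → (-2.91912,-0.45908) → (-2.92,-0.46)
v2: (-0.5,-4) → rotate → (0.12750,-4.02911) → ×s → (0.09419,-2.97651) → (0.09,-2.98)
v3: (4,-2) → rotate → (4.26215,-1.35429) → ×s → (3.14866,-1.00048) → (3.15,-1.00)
v4: (4.5,5) → rotate → (3.66858,5.63840) → ×s → (2.71016,4.16537) → (2.71,4.17)

Cross-section at z=13.75: (-2.92,-0.46) (0.09,-2.98) (3.15,-1.00) (2.71,4.17)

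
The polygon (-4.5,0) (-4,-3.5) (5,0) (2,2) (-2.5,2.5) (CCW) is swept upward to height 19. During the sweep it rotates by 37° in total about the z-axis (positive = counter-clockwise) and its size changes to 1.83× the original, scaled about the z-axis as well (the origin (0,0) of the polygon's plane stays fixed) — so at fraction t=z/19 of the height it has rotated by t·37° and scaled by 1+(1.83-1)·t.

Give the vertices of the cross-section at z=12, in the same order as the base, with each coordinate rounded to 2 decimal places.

Cross-section at z=12: (-6.30,-2.72) (-3.48,-7.32) (7.00,3.02) (1.59,4.01) (-5.01,1.99)

t = z/height = 12/19 = 0.631579
s = 1 + (scale-1)·z/height = 1 + (1.83-1)·12/19 = 1.524211
θ = twist·z/height = 37°·12/19 = 23.3684° = 0.407856 rad
cos θ = 0.917973, sin θ = 0.396642 (intermediates below are computed at full precision and shown rounded to 5 d.p.)
v1: (-4.5,0) → rotate → (-4.13088,-1.78489) → ×s → (-6.29633,-2.72055) → (-6.30,-2.72)
v2: (-4,-3.5) → rotate → (-2.28365,-4.79947) → ×s → (-3.48076,-7.31541) → (-3.48,-7.32)
v3: (5,0) → rotate → (4.58987,1.98321) → ×s → (6.99592,3.02283) → (7.00,3.02)
v4: (2,2) → rotate → (1.04266,2.62923) → ×s → (1.58924,4.00750) → (1.59,4.01)
v5: (-2.5,2.5) → rotate → (-3.28654,1.30333) → ×s → (-5.00938,1.98655) → (-5.01,1.99)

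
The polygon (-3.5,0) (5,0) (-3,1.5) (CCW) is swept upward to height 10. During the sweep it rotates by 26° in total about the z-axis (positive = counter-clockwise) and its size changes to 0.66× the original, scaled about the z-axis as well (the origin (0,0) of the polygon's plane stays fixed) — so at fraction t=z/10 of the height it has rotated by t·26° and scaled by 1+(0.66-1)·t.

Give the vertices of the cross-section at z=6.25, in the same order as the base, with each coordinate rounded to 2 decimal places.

t = z/height = 6.25/10 = 0.625
s = 1 + (scale-1)·z/height = 1 + (0.66-1)·6.25/10 = 0.787500
θ = twist·z/height = 26°·6.25/10 = 16.2500° = 0.283616 rad
cos θ = 0.960050, sin θ = 0.279829 (intermediates below are computed at full precision and shown rounded to 5 d.p.)
v1: (-3.5,0) → rotate → (-3.36017,-0.97940) → ×s → (-2.64614,-0.77128) → (-2.65,-0.77)
v2: (5,0) → rotate → (4.80025,1.39915) → ×s → (3.78020,1.10183) → (3.78,1.10)
v3: (-3,1.5) → rotate → (-3.29989,0.60059) → ×s → (-2.59867,0.47296) → (-2.60,0.47)

Cross-section at z=6.25: (-2.65,-0.77) (3.78,1.10) (-2.60,0.47)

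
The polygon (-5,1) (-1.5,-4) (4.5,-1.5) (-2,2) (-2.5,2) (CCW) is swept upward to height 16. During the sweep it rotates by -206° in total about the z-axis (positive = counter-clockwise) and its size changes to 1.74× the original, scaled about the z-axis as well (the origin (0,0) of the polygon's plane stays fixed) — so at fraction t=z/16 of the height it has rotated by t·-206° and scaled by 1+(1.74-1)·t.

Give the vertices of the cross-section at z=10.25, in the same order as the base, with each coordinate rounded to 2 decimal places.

Cross-section at z=10.25: (6.02,4.49) (-2.91,5.59) (-6.08,-3.45) (4.16,0.22) (4.66,0.77)

t = z/height = 10.25/16 = 0.640625
s = 1 + (scale-1)·z/height = 1 + (1.74-1)·10.25/16 = 1.474063
θ = twist·z/height = -206°·10.25/16 = -131.9688° = -2.303289 rad
cos θ = -0.668725, sin θ = -0.743510 (intermediates below are computed at full precision and shown rounded to 5 d.p.)
v1: (-5,1) → rotate → (4.08714,3.04882) → ×s → (6.02469,4.49416) → (6.02,4.49)
v2: (-1.5,-4) → rotate → (-1.97095,3.79017) → ×s → (-2.90530,5.58694) → (-2.91,5.59)
v3: (4.5,-1.5) → rotate → (-4.12453,-2.34271) → ×s → (-6.07981,-3.45329) → (-6.08,-3.45)
v4: (-2,2) → rotate → (2.82447,0.14957) → ×s → (4.16344,0.22047) → (4.16,0.22)
v5: (-2.5,2) → rotate → (3.15883,0.52132) → ×s → (4.65632,0.76846) → (4.66,0.77)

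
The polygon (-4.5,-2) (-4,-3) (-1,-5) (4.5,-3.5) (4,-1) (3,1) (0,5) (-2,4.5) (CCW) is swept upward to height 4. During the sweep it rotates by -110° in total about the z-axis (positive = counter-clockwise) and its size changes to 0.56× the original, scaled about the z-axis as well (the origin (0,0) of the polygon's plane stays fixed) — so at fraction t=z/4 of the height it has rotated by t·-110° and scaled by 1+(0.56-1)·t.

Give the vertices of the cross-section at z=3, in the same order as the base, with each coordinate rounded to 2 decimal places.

Cross-section at z=3: (-1.72,2.81) (-2.34,2.39) (-3.41,0.23) (-1.93,-3.30) (-0.31,-2.74) (0.93,-1.91) (3.32,0.44) (2.81,1.72)

t = z/height = 3/4 = 0.75
s = 1 + (scale-1)·z/height = 1 + (0.56-1)·3/4 = 0.670000
θ = twist·z/height = -110°·3/4 = -82.5000° = -1.439897 rad
cos θ = 0.130526, sin θ = -0.991445 (intermediates below are computed at full precision and shown rounded to 5 d.p.)
v1: (-4.5,-2) → rotate → (-2.57026,4.20045) → ×s → (-1.72207,2.81430) → (-1.72,2.81)
v2: (-4,-3) → rotate → (-3.49644,3.57420) → ×s → (-2.34261,2.39471) → (-2.34,2.39)
v3: (-1,-5) → rotate → (-5.08775,0.33881) → ×s → (-3.40879,0.22701) → (-3.41,0.23)
v4: (4.5,-3.5) → rotate → (-2.88269,-4.91834) → ×s → (-1.93140,-3.29529) → (-1.93,-3.30)
v5: (4,-1) → rotate → (-0.46934,-4.09631) → ×s → (-0.31446,-2.74452) → (-0.31,-2.74)
v6: (3,1) → rotate → (1.38302,-2.84381) → ×s → (0.92663,-1.90535) → (0.93,-1.91)
v7: (0,5) → rotate → (4.95722,0.65263) → ×s → (3.32134,0.43726) → (3.32,0.44)
v8: (-2,4.5) → rotate → (4.20045,2.57026) → ×s → (2.81430,1.72207) → (2.81,1.72)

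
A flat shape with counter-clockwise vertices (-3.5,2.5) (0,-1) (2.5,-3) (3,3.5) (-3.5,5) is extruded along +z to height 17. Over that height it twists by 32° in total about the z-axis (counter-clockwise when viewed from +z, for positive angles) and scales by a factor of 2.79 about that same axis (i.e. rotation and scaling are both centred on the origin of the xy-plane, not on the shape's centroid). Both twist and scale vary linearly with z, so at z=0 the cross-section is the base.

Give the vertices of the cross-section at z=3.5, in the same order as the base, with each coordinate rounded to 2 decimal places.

Cross-section at z=3.5: (-5.15,2.85) (0.16,-1.36) (3.87,-3.69) (3.53,5.23) (-5.54,6.25)

t = z/height = 3.5/17 = 0.205882
s = 1 + (scale-1)·z/height = 1 + (2.79-1)·3.5/17 = 1.368529
θ = twist·z/height = 32°·3.5/17 = 6.5882° = 0.114986 rad
cos θ = 0.993396, sin θ = 0.114733 (intermediates below are computed at full precision and shown rounded to 5 d.p.)
v1: (-3.5,2.5) → rotate → (-3.76372,2.08192) → ×s → (-5.15076,2.84918) → (-5.15,2.85)
v2: (0,-1) → rotate → (0.11473,-0.99340) → ×s → (0.15702,-1.35949) → (0.16,-1.36)
v3: (2.5,-3) → rotate → (2.82769,-2.69336) → ×s → (3.86978,-3.68594) → (3.87,-3.69)
v4: (3,3.5) → rotate → (2.57862,3.82109) → ×s → (3.52892,5.22927) → (3.53,5.23)
v5: (-3.5,5) → rotate → (-4.05055,4.56542) → ×s → (-5.54330,6.24791) → (-5.54,6.25)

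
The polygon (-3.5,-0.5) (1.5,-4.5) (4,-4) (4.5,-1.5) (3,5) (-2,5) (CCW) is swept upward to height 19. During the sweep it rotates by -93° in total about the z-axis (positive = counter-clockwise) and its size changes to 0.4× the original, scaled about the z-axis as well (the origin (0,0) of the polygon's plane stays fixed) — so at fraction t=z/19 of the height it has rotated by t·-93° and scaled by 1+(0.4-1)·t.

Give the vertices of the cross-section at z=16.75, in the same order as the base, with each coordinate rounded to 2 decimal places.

Cross-section at z=16.75: (-0.46,1.60) (-2.00,-1.00) (-1.60,-2.13) (-0.40,-2.20) (2.53,-1.07) (2.20,1.26)

t = z/height = 16.75/19 = 0.881579
s = 1 + (scale-1)·z/height = 1 + (0.4-1)·16.75/19 = 0.471053
θ = twist·z/height = -93°·16.75/19 = -81.9868° = -1.430940 rad
cos θ = 0.139401, sin θ = -0.990236 (intermediates below are computed at full precision and shown rounded to 5 d.p.)
v1: (-3.5,-0.5) → rotate → (-0.98302,3.39613) → ×s → (-0.46305,1.59975) → (-0.46,1.60)
v2: (1.5,-4.5) → rotate → (-4.24696,-2.11266) → ×s → (-2.00054,-0.99517) → (-2.00,-1.00)
v3: (4,-4) → rotate → (-3.40334,-4.51855) → ×s → (-1.60315,-2.12847) → (-1.60,-2.13)
v4: (4.5,-1.5) → rotate → (-0.85805,-4.66516) → ×s → (-0.40419,-2.19754) → (-0.40,-2.20)
v5: (3,5) → rotate → (5.36938,-2.27371) → ×s → (2.52926,-1.07104) → (2.53,-1.07)
v6: (-2,5) → rotate → (4.67238,2.67747) → ×s → (2.20094,1.26123) → (2.20,1.26)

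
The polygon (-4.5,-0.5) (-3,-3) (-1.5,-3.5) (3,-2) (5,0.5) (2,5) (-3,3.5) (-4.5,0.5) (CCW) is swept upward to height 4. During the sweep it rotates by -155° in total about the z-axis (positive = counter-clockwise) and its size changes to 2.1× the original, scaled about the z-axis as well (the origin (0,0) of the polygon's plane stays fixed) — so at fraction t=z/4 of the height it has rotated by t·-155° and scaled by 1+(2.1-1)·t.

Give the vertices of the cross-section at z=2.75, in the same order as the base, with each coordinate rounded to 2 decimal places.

Cross-section at z=2.75: (1.41,7.83) (-3.55,6.55) (-5.14,4.28) (-4.87,-4.05) (-1.66,-8.67) (7.42,-5.87) (7.39,3.30) (3.09,7.32)

t = z/height = 2.75/4 = 0.6875
s = 1 + (scale-1)·z/height = 1 + (2.1-1)·2.75/4 = 1.756250
θ = twist·z/height = -155°·2.75/4 = -106.5625° = -1.859866 rad
cos θ = -0.285061, sin θ = -0.958509 (intermediates below are computed at full precision and shown rounded to 5 d.p.)
v1: (-4.5,-0.5) → rotate → (0.80352,4.45582) → ×s → (1.41118,7.82554) → (1.41,7.83)
v2: (-3,-3) → rotate → (-2.02034,3.73071) → ×s → (-3.54823,6.55206) → (-3.55,6.55)
v3: (-1.5,-3.5) → rotate → (-2.92719,2.43548) → ×s → (-5.14088,4.27731) → (-5.14,4.28)
v4: (3,-2) → rotate → (-2.77220,-2.30541) → ×s → (-4.86868,-4.04887) → (-4.87,-4.05)
v5: (5,0.5) → rotate → (-0.94605,-4.93508) → ×s → (-1.66150,-8.66723) → (-1.66,-8.67)
v6: (2,5) → rotate → (4.22242,-3.34232) → ×s → (7.41563,-5.86996) → (7.42,-5.87)
v7: (-3,3.5) → rotate → (4.20997,1.87781) → ×s → (7.39375,3.29791) → (7.39,3.30)
v8: (-4.5,0.5) → rotate → (1.76203,4.17076) → ×s → (3.09456,7.32490) → (3.09,7.32)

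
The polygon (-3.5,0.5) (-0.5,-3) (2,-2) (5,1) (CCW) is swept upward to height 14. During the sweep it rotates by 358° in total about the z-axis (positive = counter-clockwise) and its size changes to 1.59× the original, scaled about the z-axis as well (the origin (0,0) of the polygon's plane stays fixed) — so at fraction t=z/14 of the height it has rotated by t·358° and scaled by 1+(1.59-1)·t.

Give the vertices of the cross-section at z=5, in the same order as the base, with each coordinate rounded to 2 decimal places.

Cross-section at z=5: (2.12,-3.72) (3.24,1.75) (0.43,3.40) (-4.67,4.04)

t = z/height = 5/14 = 0.357143
s = 1 + (scale-1)·z/height = 1 + (1.59-1)·5/14 = 1.210714
θ = twist·z/height = 358°·5/14 = 127.8571° = 2.231528 rad
cos θ = -0.613695, sin θ = 0.789543 (intermediates below are computed at full precision and shown rounded to 5 d.p.)
v1: (-3.5,0.5) → rotate → (1.75316,-3.07025) → ×s → (2.12258,-3.71719) → (2.12,-3.72)
v2: (-0.5,-3) → rotate → (2.67548,1.44631) → ×s → (3.23924,1.75107) → (3.24,1.75)
v3: (2,-2) → rotate → (0.35170,2.80648) → ×s → (0.42580,3.39784) → (0.43,3.40)
v4: (5,1) → rotate → (-3.85802,3.33402) → ×s → (-4.67096,4.03655) → (-4.67,4.04)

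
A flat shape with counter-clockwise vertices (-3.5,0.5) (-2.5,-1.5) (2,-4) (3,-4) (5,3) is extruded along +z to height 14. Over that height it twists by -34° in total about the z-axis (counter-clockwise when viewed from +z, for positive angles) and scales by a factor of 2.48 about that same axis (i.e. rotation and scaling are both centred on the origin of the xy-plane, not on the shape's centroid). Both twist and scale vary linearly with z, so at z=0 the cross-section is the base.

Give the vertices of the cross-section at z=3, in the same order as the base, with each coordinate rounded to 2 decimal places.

Cross-section at z=3: (-4.49,1.24) (-3.52,-1.54) (1.94,-5.56) (3.25,-5.73) (7.03,3.08)

t = z/height = 3/14 = 0.214286
s = 1 + (scale-1)·z/height = 1 + (2.48-1)·3/14 = 1.317143
θ = twist·z/height = -34°·3/14 = -7.2857° = -0.127160 rad
cos θ = 0.991926, sin θ = -0.126817 (intermediates below are computed at full precision and shown rounded to 5 d.p.)
v1: (-3.5,0.5) → rotate → (-3.40833,0.93982) → ×s → (-4.48926,1.23788) → (-4.49,1.24)
v2: (-2.5,-1.5) → rotate → (-2.67004,-1.17085) → ×s → (-3.51683,-1.54217) → (-3.52,-1.54)
v3: (2,-4) → rotate → (1.47658,-4.22134) → ×s → (1.94487,-5.56011) → (1.94,-5.56)
v4: (3,-4) → rotate → (2.46851,-4.34816) → ×s → (3.25138,-5.72714) → (3.25,-5.73)
v5: (5,3) → rotate → (5.34008,2.34169) → ×s → (7.03365,3.08434) → (7.03,3.08)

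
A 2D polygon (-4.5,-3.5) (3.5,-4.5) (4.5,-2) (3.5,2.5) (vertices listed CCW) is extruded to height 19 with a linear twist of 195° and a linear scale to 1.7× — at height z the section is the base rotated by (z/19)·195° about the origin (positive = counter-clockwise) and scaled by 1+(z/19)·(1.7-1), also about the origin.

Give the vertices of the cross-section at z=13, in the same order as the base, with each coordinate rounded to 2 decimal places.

Cross-section at z=13: (8.33,-1.28) (1.28,8.33) (-2.43,6.87) (-6.24,1.22)

t = z/height = 13/19 = 0.684211
s = 1 + (scale-1)·z/height = 1 + (1.7-1)·13/19 = 1.478947
θ = twist·z/height = 195°·13/19 = 133.4211° = 2.328637 rad
cos θ = -0.687354, sin θ = 0.726322 (intermediates below are computed at full precision and shown rounded to 5 d.p.)
v1: (-4.5,-3.5) → rotate → (5.63522,-0.86271) → ×s → (8.33420,-1.27590) → (8.33,-1.28)
v2: (3.5,-4.5) → rotate → (0.86271,5.63522) → ×s → (1.27590,8.33420) → (1.28,8.33)
v3: (4.5,-2) → rotate → (-1.64045,4.64316) → ×s → (-2.42614,6.86699) → (-2.43,6.87)
v4: (3.5,2.5) → rotate → (-4.22155,0.82374) → ×s → (-6.24344,1.21827) → (-6.24,1.22)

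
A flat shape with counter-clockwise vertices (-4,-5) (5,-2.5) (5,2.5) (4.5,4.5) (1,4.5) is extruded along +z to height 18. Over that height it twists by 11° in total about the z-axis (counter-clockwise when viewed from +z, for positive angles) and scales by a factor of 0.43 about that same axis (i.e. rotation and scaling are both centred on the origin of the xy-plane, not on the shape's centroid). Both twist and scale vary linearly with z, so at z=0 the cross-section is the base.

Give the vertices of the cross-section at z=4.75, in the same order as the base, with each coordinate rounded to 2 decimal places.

t = z/height = 4.75/18 = 0.263889
s = 1 + (scale-1)·z/height = 1 + (0.43-1)·4.75/18 = 0.849583
θ = twist·z/height = 11°·4.75/18 = 2.9028° = 0.050663 rad
cos θ = 0.998717, sin θ = 0.050641 (intermediates below are computed at full precision and shown rounded to 5 d.p.)
v1: (-4,-5) → rotate → (-3.74166,-5.19615) → ×s → (-3.17885,-4.41456) → (-3.18,-4.41)
v2: (5,-2.5) → rotate → (5.12019,-2.24359) → ×s → (4.35003,-1.90611) → (4.35,-1.91)
v3: (5,2.5) → rotate → (4.86698,2.75000) → ×s → (4.13491,2.33635) → (4.13,2.34)
v4: (4.5,4.5) → rotate → (4.26634,4.72211) → ×s → (3.62461,4.01183) → (3.62,4.01)
v5: (1,4.5) → rotate → (0.77083,4.54487) → ×s → (0.65488,3.86124) → (0.65,3.86)

Cross-section at z=4.75: (-3.18,-4.41) (4.35,-1.91) (4.13,2.34) (3.62,4.01) (0.65,3.86)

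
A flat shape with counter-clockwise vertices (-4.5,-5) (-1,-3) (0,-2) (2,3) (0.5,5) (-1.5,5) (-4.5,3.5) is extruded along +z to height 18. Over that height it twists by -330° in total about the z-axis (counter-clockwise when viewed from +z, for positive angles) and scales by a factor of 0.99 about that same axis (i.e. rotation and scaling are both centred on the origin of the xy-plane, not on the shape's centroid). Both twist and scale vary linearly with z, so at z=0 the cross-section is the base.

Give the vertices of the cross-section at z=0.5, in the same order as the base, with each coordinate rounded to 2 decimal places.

Cross-section at z=0.5: (-5.24,-4.22) (-1.46,-2.80) (-0.32,-1.97) (2.45,2.64) (1.29,4.86) (-0.68,5.17) (-3.88,4.17)

t = z/height = 0.5/18 = 0.0277778
s = 1 + (scale-1)·z/height = 1 + (0.99-1)·0.5/18 = 0.999722
θ = twist·z/height = -330°·0.5/18 = -9.1667° = -0.159989 rad
cos θ = 0.987229, sin θ = -0.159307 (intermediates below are computed at full precision and shown rounded to 5 d.p.)
v1: (-4.5,-5) → rotate → (-5.23907,-4.21926) → ×s → (-5.23761,-4.21809) → (-5.24,-4.22)
v2: (-1,-3) → rotate → (-1.46515,-2.80238) → ×s → (-1.46474,-2.80160) → (-1.46,-2.80)
v3: (0,-2) → rotate → (-0.31861,-1.97446) → ×s → (-0.31853,-1.97391) → (-0.32,-1.97)
v4: (2,3) → rotate → (2.45238,2.64307) → ×s → (2.45170,2.64234) → (2.45,2.64)
v5: (0.5,5) → rotate → (1.29015,4.85649) → ×s → (1.28979,4.85514) → (1.29,4.86)
v6: (-1.5,5) → rotate → (-0.68431,5.17511) → ×s → (-0.68412,5.17367) → (-0.68,5.17)
v7: (-4.5,3.5) → rotate → (-3.88496,4.17218) → ×s → (-3.88388,4.17102) → (-3.88,4.17)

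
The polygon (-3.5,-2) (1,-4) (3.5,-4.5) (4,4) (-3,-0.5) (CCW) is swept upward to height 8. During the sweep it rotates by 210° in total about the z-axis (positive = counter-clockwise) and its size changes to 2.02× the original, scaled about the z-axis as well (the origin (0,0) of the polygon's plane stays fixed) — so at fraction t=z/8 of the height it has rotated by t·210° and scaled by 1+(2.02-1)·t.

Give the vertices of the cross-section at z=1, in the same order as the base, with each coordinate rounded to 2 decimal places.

t = z/height = 1/8 = 0.125
s = 1 + (scale-1)·z/height = 1 + (2.02-1)·1/8 = 1.127500
θ = twist·z/height = 210°·1/8 = 26.2500° = 0.458149 rad
cos θ = 0.896873, sin θ = 0.442289 (intermediates below are computed at full precision and shown rounded to 5 d.p.)
v1: (-3.5,-2) → rotate → (-2.25448,-3.34176) → ×s → (-2.54192,-3.76783) → (-2.54,-3.77)
v2: (1,-4) → rotate → (2.66603,-3.14520) → ×s → (3.00595,-3.54622) → (3.01,-3.55)
v3: (3.5,-4.5) → rotate → (5.12935,-2.48792) → ×s → (5.78335,-2.80513) → (5.78,-2.81)
v4: (4,4) → rotate → (1.81834,5.35665) → ×s → (2.05017,6.03962) → (2.05,6.04)
v5: (-3,-0.5) → rotate → (-2.46947,-1.77530) → ×s → (-2.78433,-2.00165) → (-2.78,-2.00)

Cross-section at z=1: (-2.54,-3.77) (3.01,-3.55) (5.78,-2.81) (2.05,6.04) (-2.78,-2.00)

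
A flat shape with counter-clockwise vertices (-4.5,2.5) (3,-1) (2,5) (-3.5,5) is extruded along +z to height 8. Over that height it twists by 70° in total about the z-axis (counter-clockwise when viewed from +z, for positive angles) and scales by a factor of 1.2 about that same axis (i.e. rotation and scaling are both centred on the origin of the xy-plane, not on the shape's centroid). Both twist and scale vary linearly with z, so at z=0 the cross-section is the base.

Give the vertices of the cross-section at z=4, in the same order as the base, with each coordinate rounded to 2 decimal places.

Cross-section at z=4: (-5.63,-0.59) (3.33,0.99) (-1.35,5.77) (-6.31,2.30)

t = z/height = 4/8 = 0.5
s = 1 + (scale-1)·z/height = 1 + (1.2-1)·4/8 = 1.100000
θ = twist·z/height = 70°·4/8 = 35.0000° = 0.610865 rad
cos θ = 0.819152, sin θ = 0.573576 (intermediates below are computed at full precision and shown rounded to 5 d.p.)
v1: (-4.5,2.5) → rotate → (-5.12013,-0.53321) → ×s → (-5.63214,-0.58654) → (-5.63,-0.59)
v2: (3,-1) → rotate → (3.03103,0.90158) → ×s → (3.33414,0.99173) → (3.33,0.99)
v3: (2,5) → rotate → (-1.22958,5.24291) → ×s → (-1.35254,5.76720) → (-1.35,5.77)
v4: (-3.5,5) → rotate → (-5.73491,2.08824) → ×s → (-6.30841,2.29707) → (-6.31,2.30)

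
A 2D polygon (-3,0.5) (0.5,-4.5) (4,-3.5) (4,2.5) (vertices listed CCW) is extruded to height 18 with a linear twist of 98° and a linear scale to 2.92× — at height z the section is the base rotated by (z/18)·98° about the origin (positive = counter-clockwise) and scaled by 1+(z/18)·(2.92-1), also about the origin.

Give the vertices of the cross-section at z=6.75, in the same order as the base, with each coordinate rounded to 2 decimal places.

t = z/height = 6.75/18 = 0.375
s = 1 + (scale-1)·z/height = 1 + (2.92-1)·6.75/18 = 1.720000
θ = twist·z/height = 98°·6.75/18 = 36.7500° = 0.641409 rad
cos θ = 0.801254, sin θ = 0.598325 (intermediates below are computed at full precision and shown rounded to 5 d.p.)
v1: (-3,0.5) → rotate → (-2.70292,-1.39435) → ×s → (-4.64903,-2.39828) → (-4.65,-2.40)
v2: (0.5,-4.5) → rotate → (3.09309,-3.30648) → ×s → (5.32011,-5.68715) → (5.32,-5.69)
v3: (4,-3.5) → rotate → (5.29915,-0.41109) → ×s → (9.11454,-0.70707) → (9.11,-0.71)
v4: (4,2.5) → rotate → (1.70920,4.39643) → ×s → (2.93983,7.56186) → (2.94,7.56)

Cross-section at z=6.75: (-4.65,-2.40) (5.32,-5.69) (9.11,-0.71) (2.94,7.56)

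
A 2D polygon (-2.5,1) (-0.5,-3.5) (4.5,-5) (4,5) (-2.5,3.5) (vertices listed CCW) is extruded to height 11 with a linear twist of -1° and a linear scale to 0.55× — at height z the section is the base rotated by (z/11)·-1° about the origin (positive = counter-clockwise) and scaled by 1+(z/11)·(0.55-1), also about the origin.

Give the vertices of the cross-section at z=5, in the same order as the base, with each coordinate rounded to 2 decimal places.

Cross-section at z=5: (-1.98,0.81) (-0.42,-2.78) (3.55,-4.01) (3.21,3.95) (-1.97,2.80)

t = z/height = 5/11 = 0.454545
s = 1 + (scale-1)·z/height = 1 + (0.55-1)·5/11 = 0.795455
θ = twist·z/height = -1°·5/11 = -0.4545° = -0.007933 rad
cos θ = 0.999969, sin θ = -0.007933 (intermediates below are computed at full precision and shown rounded to 5 d.p.)
v1: (-2.5,1) → rotate → (-2.49199,1.01980) → ×s → (-1.98226,0.81121) → (-1.98,0.81)
v2: (-0.5,-3.5) → rotate → (-0.52775,-3.49592) → ×s → (-0.41980,-2.78085) → (-0.42,-2.78)
v3: (4.5,-5) → rotate → (4.46019,-5.03554) → ×s → (3.54788,-4.00554) → (3.55,-4.01)
v4: (4,5) → rotate → (4.03954,4.96811) → ×s → (3.21327,3.95191) → (3.21,3.95)
v5: (-2.5,3.5) → rotate → (-2.47216,3.51972) → ×s → (-1.96649,2.79978) → (-1.97,2.80)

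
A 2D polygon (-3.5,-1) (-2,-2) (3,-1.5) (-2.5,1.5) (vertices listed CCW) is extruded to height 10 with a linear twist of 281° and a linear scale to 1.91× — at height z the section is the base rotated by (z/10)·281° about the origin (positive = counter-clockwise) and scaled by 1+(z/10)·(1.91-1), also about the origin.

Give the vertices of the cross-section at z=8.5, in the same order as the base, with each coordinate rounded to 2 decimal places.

t = z/height = 8.5/10 = 0.85
s = 1 + (scale-1)·z/height = 1 + (1.91-1)·8.5/10 = 1.773500
θ = twist·z/height = 281°·8.5/10 = 238.8500° = 4.168719 rad
cos θ = -0.517280, sin θ = -0.855816 (intermediates below are computed at full precision and shown rounded to 5 d.p.)
v1: (-3.5,-1) → rotate → (0.95467,3.51264) → ×s → (1.69310,6.22966) → (1.69,6.23)
v2: (-2,-2) → rotate → (-0.67707,2.74619) → ×s → (-1.20079,4.87037) → (-1.20,4.87)
v3: (3,-1.5) → rotate → (-2.83557,-1.79153) → ×s → (-5.02887,-3.17727) → (-5.03,-3.18)
v4: (-2.5,1.5) → rotate → (2.57692,1.36362) → ×s → (4.57018,2.41838) → (4.57,2.42)

Cross-section at z=8.5: (1.69,6.23) (-1.20,4.87) (-5.03,-3.18) (4.57,2.42)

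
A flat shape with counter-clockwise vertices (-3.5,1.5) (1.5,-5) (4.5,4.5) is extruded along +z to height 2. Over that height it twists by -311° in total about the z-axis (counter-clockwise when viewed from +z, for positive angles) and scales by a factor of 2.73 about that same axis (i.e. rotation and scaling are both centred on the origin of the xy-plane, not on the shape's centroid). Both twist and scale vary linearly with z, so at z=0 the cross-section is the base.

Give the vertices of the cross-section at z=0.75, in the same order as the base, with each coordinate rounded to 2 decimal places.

Cross-section at z=0.75: (4.80,4.05) (-8.48,1.48) (3.31,-9.96)

t = z/height = 0.75/2 = 0.375
s = 1 + (scale-1)·z/height = 1 + (2.73-1)·0.75/2 = 1.648750
θ = twist·z/height = -311°·0.75/2 = -116.6250° = -2.035490 rad
cos θ = -0.448149, sin θ = -0.893959 (intermediates below are computed at full precision and shown rounded to 5 d.p.)
v1: (-3.5,1.5) → rotate → (2.90946,2.45663) → ×s → (4.79697,4.05037) → (4.80,4.05)
v2: (1.5,-5) → rotate → (-5.14202,0.89981) → ×s → (-8.47790,1.48356) → (-8.48,1.48)
v3: (4.5,4.5) → rotate → (2.00614,-6.03949) → ×s → (3.30763,-9.95760) → (3.31,-9.96)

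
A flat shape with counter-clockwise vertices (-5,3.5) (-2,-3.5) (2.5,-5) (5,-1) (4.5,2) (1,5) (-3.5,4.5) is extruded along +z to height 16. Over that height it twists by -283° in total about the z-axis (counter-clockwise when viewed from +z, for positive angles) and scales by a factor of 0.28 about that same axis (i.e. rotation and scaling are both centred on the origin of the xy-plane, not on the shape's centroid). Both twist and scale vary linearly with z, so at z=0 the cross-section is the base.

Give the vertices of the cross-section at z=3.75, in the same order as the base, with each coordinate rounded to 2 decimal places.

Cross-section at z=3.75: (1.00,4.97) (-3.33,0.35) (-2.97,-3.57) (0.91,-4.14) (3.02,-2.76) (4.14,0.91) (2.26,4.17)

t = z/height = 3.75/16 = 0.234375
s = 1 + (scale-1)·z/height = 1 + (0.28-1)·3.75/16 = 0.831250
θ = twist·z/height = -283°·3.75/16 = -66.3281° = -1.157644 rad
cos θ = 0.401498, sin θ = -0.915860 (intermediates below are computed at full precision and shown rounded to 5 d.p.)
v1: (-5,3.5) → rotate → (1.19802,5.98454) → ×s → (0.99585,4.97465) → (1.00,4.97)
v2: (-2,-3.5) → rotate → (-4.00851,0.42648) → ×s → (-3.33207,0.35451) → (-3.33,0.35)
v3: (2.5,-5) → rotate → (-3.57555,-4.29714) → ×s → (-2.97218,-3.57200) → (-2.97,-3.57)
v4: (5,-1) → rotate → (1.09163,-4.98080) → ×s → (0.90742,-4.14029) → (0.91,-4.14)
v5: (4.5,2) → rotate → (3.63846,-3.31837) → ×s → (3.02447,-2.75840) → (3.02,-2.76)
v6: (1,5) → rotate → (4.98080,1.09163) → ×s → (4.14029,0.90742) → (4.14,0.91)
v7: (-3.5,4.5) → rotate → (2.71613,5.01225) → ×s → (2.25778,4.16643) → (2.26,4.17)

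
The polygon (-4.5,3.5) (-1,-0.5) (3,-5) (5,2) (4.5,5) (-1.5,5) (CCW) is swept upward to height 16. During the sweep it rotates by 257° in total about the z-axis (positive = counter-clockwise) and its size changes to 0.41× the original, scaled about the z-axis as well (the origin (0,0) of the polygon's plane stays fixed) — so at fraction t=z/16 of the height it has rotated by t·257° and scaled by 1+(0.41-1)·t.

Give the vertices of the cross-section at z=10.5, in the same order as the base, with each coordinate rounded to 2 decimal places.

Cross-section at z=10.5: (2.28,-2.65) (0.66,0.18) (-1.20,3.37) (-3.25,-0.60) (-3.31,-2.46) (0.30,-3.19)

t = z/height = 10.5/16 = 0.65625
s = 1 + (scale-1)·z/height = 1 + (0.41-1)·10.5/16 = 0.612813
θ = twist·z/height = 257°·10.5/16 = 168.6563° = 2.943607 rad
cos θ = -0.980465, sin θ = 0.196695 (intermediates below are computed at full precision and shown rounded to 5 d.p.)
v1: (-4.5,3.5) → rotate → (3.72366,-4.31675) → ×s → (2.28190,-2.64536) → (2.28,-2.65)
v2: (-1,-0.5) → rotate → (1.07881,0.29354) → ×s → (0.66111,0.17988) → (0.66,0.18)
v3: (3,-5) → rotate → (-1.95792,5.49241) → ×s → (-1.19984,3.36582) → (-1.20,3.37)
v4: (5,2) → rotate → (-5.29571,-0.97746) → ×s → (-3.24528,-0.59900) → (-3.25,-0.60)
v5: (4.5,5) → rotate → (-5.39557,-4.01720) → ×s → (-3.30647,-2.46179) → (-3.31,-2.46)
v6: (-1.5,5) → rotate → (0.48722,-5.19737) → ×s → (0.29858,-3.18501) → (0.30,-3.19)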